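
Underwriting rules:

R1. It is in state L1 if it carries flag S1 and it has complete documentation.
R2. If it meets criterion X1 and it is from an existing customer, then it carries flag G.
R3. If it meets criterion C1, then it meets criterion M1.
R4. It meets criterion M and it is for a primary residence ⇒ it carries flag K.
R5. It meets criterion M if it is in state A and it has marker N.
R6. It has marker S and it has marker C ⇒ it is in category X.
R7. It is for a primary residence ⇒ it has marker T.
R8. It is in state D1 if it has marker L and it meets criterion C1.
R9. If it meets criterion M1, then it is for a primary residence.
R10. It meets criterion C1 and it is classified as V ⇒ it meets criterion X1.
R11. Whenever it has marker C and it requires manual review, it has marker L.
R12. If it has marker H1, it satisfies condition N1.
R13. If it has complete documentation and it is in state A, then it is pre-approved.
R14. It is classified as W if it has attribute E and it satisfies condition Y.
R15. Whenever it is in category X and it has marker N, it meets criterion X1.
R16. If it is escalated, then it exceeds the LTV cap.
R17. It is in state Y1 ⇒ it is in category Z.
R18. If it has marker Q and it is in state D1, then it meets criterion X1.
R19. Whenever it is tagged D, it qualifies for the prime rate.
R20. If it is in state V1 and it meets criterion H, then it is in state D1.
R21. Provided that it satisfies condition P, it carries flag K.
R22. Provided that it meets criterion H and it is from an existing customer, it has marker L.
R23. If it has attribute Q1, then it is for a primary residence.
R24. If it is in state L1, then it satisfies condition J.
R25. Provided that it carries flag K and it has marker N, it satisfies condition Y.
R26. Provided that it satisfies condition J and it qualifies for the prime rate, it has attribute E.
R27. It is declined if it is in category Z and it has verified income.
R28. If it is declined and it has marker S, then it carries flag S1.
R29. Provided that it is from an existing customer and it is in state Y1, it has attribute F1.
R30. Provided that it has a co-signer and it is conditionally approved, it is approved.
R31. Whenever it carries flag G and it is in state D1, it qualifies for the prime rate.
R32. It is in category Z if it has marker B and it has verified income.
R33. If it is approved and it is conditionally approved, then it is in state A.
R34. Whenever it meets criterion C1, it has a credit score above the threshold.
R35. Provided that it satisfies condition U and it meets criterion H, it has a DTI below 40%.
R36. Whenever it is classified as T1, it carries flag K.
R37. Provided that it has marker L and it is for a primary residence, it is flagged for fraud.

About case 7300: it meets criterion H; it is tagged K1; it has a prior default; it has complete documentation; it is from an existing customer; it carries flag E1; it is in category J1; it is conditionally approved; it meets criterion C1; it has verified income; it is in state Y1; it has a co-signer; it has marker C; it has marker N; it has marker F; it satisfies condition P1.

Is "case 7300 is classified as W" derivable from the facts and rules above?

No

Forward chaining from the given facts derives: meets criterion M1, is for a primary residence, is in category Z, has marker L, is declined, has attribute F1, is approved, is in state A, has a credit score above the threshold, is flagged for fraud, meets criterion M, has marker T, is in state D1, is pre-approved, carries flag K, satisfies condition Y.
The only rule concluding "it is classified as W" is R14, which needs "it has attribute E"; that is never established.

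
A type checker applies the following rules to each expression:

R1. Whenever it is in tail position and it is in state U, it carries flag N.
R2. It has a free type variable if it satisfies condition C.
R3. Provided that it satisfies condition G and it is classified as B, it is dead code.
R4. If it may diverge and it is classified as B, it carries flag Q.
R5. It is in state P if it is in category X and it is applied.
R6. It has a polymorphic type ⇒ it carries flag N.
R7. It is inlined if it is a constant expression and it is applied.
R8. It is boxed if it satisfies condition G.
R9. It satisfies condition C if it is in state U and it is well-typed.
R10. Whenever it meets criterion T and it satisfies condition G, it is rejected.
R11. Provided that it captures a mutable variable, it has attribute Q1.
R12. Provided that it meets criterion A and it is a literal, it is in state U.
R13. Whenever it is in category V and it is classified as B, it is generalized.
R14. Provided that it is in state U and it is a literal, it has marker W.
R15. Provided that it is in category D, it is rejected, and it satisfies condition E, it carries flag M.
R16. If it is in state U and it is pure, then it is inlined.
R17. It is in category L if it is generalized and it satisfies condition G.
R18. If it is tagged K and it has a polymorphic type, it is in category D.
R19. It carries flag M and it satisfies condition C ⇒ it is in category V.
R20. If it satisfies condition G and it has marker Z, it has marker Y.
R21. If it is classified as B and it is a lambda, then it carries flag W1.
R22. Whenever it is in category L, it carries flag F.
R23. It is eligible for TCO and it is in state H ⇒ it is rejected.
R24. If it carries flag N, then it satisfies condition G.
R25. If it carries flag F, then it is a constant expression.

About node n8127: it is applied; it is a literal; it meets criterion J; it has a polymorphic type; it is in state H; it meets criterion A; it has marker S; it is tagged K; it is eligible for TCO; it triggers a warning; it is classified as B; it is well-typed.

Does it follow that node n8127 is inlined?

Forward chaining from the given facts derives: carries flag N, is in state U, has marker W, is in category D, is rejected, satisfies condition G, is dead code, is boxed, satisfies condition C, has a free type variable.
Rules concluding "it is inlined": R7 needs "it is a constant expression"; R16 needs "it is pure" — none of these are established.

No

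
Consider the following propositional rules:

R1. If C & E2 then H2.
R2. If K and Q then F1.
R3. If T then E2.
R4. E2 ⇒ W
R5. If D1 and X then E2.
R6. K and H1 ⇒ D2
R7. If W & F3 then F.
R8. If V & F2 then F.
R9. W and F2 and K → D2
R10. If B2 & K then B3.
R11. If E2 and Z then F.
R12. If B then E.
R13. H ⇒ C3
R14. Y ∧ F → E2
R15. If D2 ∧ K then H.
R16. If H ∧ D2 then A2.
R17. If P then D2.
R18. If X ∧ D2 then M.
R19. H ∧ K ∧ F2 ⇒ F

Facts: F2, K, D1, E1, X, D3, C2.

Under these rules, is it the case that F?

E2  (by R5: D1, X)
W  (by R4: E2)
D2  (by R9: W, F2, K)
H  (by R15: D2, K)
F  (by R19: H, K, F2)

Yes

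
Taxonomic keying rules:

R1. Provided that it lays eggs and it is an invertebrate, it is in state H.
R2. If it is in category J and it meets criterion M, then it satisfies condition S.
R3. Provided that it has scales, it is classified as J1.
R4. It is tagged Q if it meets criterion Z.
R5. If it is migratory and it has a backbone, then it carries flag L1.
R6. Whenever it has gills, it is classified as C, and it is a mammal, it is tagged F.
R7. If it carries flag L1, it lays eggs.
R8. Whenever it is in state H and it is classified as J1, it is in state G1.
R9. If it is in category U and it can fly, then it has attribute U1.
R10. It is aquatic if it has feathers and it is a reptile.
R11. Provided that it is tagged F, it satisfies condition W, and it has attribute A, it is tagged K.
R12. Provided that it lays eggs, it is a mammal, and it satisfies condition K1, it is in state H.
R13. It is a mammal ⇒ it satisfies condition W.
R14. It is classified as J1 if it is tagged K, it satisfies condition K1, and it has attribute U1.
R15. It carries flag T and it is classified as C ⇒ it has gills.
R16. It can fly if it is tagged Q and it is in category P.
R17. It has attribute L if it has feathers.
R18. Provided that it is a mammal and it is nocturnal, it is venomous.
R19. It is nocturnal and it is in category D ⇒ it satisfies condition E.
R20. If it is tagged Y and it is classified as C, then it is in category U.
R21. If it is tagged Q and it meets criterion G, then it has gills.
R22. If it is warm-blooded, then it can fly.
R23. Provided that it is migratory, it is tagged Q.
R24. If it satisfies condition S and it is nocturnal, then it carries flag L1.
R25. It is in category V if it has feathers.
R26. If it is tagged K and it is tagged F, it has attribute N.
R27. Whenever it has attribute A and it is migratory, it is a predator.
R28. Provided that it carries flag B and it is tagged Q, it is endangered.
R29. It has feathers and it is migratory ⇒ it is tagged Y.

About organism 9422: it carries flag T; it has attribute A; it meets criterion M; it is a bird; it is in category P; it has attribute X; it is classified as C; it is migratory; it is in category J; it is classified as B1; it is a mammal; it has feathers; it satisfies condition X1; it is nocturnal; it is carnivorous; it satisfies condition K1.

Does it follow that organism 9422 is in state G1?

By R2 (it is in category J, it meets criterion M): it satisfies condition S.
By R13 (it is a mammal): it satisfies condition W.
By R15 (it carries flag T, it is classified as C): it has gills.
By R23 (it is migratory): it is tagged Q.
By R24 (it satisfies condition S, it is nocturnal): it carries flag L1.
By R29 (it has feathers, it is migratory): it is tagged Y.
By R6 (it has gills, it is classified as C, it is a mammal): it is tagged F.
By R7 (it carries flag L1): it lays eggs.
By R11 (it is tagged F, it satisfies condition W, it has attribute A): it is tagged K.
By R12 (it lays eggs, it is a mammal, it satisfies condition K1): it is in state H.
By R16 (it is tagged Q, it is in category P): it can fly.
By R20 (it is tagged Y, it is classified as C): it is in category U.
By R9 (it is in category U, it can fly): it has attribute U1.
By R14 (it is tagged K, it satisfies condition K1, it has attribute U1): it is classified as J1.
By R8 (it is in state H, it is classified as J1): it is in state G1.

Yes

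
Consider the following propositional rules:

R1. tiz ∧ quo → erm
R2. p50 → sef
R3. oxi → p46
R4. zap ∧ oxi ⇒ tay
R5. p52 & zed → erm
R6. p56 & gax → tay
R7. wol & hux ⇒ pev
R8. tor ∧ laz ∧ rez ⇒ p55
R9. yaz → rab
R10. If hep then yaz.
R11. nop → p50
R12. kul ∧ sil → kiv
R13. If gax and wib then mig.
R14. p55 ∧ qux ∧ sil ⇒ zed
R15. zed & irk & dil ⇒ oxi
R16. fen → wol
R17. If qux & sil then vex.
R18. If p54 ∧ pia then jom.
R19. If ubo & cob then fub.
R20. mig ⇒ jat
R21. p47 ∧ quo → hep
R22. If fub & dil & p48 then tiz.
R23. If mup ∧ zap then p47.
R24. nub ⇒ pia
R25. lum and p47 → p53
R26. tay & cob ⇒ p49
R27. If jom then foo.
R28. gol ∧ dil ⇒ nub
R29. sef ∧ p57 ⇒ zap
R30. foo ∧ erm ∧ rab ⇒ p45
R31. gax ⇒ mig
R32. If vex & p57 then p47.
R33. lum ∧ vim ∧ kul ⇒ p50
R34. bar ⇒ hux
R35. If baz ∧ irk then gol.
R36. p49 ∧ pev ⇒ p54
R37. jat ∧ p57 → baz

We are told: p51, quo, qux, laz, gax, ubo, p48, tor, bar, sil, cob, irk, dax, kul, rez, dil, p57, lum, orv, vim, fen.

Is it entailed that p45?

p55  (by R8: tor, laz, rez)
zed  (by R14: p55, qux, sil)
oxi  (by R15: zed, irk, dil)
wol  (by R16: fen)
vex  (by R17: qux, sil)
fub  (by R19: ubo, cob)
tiz  (by R22: fub, dil, p48)
mig  (by R31: gax)
p47  (by R32: vex, p57)
p50  (by R33: lum, vim, kul)
hux  (by R34: bar)
erm  (by R1: tiz, quo)
sef  (by R2: p50)
pev  (by R7: wol, hux)
jat  (by R20: mig)
hep  (by R21: p47, quo)
zap  (by R29: sef, p57)
baz  (by R37: jat, p57)
tay  (by R4: zap, oxi)
yaz  (by R10: hep)
p49  (by R26: tay, cob)
gol  (by R35: baz, irk)
p54  (by R36: p49, pev)
rab  (by R9: yaz)
nub  (by R28: gol, dil)
pia  (by R24: nub)
jom  (by R18: p54, pia)
foo  (by R27: jom)
p45  (by R30: foo, erm, rab)

Yes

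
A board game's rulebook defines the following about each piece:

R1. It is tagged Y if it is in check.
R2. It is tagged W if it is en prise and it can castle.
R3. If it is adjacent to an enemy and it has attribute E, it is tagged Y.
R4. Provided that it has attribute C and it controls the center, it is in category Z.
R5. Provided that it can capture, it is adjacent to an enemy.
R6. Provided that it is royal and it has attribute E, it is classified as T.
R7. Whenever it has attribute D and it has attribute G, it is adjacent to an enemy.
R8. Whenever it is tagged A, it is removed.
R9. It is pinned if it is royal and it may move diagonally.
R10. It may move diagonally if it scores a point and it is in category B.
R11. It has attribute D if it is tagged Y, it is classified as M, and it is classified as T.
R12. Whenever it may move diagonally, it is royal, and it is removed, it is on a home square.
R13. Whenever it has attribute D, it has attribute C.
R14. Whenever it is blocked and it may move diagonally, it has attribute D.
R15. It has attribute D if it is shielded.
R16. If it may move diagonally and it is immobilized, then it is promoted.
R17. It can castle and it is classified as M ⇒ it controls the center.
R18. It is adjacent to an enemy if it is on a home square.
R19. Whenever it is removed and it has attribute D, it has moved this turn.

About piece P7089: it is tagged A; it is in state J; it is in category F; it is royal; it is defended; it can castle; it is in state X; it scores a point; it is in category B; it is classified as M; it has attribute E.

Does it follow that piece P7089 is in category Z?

By R6 (it is royal, it has attribute E): it is classified as T.
By R8 (it is tagged A): it is removed.
By R10 (it scores a point, it is in category B): it may move diagonally.
By R12 (it may move diagonally, it is royal, it is removed): it is on a home square.
By R17 (it can castle, it is classified as M): it controls the center.
By R18 (it is on a home square): it is adjacent to an enemy.
By R3 (it is adjacent to an enemy, it has attribute E): it is tagged Y.
By R11 (it is tagged Y, it is classified as M, it is classified as T): it has attribute D.
By R13 (it has attribute D): it has attribute C.
By R4 (it has attribute C, it controls the center): it is in category Z.

Yes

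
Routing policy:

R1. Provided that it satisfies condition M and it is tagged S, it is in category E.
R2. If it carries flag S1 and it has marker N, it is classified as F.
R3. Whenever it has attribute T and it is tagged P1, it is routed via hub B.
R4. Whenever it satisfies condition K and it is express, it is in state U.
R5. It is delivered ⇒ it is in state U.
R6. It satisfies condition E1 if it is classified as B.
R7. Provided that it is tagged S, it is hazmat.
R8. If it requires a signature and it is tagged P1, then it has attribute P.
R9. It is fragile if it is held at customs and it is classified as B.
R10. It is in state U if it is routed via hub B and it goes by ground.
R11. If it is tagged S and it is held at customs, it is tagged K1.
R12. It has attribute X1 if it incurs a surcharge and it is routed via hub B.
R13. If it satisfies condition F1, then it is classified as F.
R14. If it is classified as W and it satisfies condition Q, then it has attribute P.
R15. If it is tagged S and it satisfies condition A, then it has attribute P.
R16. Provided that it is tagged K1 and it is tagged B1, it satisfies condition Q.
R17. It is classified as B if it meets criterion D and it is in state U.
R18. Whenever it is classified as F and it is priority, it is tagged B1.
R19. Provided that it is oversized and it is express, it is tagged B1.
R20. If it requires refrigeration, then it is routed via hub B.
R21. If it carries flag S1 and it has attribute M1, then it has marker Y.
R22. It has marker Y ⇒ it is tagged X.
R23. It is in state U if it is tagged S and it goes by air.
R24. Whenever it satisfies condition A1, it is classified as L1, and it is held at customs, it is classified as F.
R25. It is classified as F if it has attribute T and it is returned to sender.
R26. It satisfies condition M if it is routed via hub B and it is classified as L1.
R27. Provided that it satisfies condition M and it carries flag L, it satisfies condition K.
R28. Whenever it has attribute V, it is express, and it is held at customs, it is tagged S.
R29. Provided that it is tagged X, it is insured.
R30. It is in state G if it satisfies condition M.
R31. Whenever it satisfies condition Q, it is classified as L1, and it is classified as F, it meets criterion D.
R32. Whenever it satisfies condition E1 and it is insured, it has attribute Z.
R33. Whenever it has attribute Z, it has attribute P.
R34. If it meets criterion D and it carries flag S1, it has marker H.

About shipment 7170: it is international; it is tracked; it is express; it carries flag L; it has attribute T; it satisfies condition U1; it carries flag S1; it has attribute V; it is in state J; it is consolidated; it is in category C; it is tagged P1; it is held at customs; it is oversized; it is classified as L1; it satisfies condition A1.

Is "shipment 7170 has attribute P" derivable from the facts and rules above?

Forward chaining from the given facts derives: is routed via hub B, is tagged B1, is classified as F, satisfies condition M, satisfies condition K, is tagged S, is in state G, is in category E, is in state U, is hazmat, is tagged K1, satisfies condition Q, meets criterion D, has marker H, is classified as B, satisfies condition E1, is fragile.
Rules concluding "it has attribute P": R8 needs "it requires a signature"; R14 needs "it is classified as W"; R15 needs "it satisfies condition A"; R33 needs "it has attribute Z" — none of these are established.

No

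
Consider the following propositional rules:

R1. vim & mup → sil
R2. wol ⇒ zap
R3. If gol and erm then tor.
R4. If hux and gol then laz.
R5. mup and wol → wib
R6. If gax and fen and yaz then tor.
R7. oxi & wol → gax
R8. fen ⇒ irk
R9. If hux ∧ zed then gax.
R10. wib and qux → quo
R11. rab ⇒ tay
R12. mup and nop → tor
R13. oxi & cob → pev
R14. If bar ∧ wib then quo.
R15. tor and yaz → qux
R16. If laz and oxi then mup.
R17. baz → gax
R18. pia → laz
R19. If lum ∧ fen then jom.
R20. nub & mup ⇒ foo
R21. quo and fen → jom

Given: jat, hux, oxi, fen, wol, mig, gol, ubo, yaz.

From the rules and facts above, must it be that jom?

laz  (by R4: hux, gol)
gax  (by R7: oxi, wol)
mup  (by R16: laz, oxi)
wib  (by R5: mup, wol)
tor  (by R6: gax, fen, yaz)
qux  (by R15: tor, yaz)
quo  (by R10: wib, qux)
jom  (by R21: quo, fen)

Yes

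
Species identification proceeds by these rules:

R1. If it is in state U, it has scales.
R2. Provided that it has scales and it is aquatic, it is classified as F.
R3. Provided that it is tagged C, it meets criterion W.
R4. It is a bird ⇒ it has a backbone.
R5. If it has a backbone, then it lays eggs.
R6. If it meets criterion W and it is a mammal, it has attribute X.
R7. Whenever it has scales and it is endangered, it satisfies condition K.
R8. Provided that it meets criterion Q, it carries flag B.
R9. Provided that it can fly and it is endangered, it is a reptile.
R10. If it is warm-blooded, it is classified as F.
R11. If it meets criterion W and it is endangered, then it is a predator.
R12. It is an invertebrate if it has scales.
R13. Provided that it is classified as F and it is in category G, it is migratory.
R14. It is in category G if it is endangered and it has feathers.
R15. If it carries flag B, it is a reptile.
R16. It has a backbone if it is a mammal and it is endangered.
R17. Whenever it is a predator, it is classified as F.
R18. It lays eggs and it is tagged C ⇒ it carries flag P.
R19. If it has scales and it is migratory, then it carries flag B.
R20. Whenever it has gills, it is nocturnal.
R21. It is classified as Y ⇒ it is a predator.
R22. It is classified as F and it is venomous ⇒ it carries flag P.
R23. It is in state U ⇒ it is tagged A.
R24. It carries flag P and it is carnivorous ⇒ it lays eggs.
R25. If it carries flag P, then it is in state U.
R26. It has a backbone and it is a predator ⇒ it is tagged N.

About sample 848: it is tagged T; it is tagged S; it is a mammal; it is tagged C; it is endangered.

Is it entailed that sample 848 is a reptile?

No

Forward chaining from the given facts derives: meets criterion W, has attribute X, is a predator, has a backbone, is classified as F, is tagged N, lays eggs, carries flag P, is in state U, has scales, satisfies condition K, is an invertebrate, is tagged A.
Rules concluding "it is a reptile": R9 needs "it can fly"; R15 needs "it carries flag B" — none of these are established.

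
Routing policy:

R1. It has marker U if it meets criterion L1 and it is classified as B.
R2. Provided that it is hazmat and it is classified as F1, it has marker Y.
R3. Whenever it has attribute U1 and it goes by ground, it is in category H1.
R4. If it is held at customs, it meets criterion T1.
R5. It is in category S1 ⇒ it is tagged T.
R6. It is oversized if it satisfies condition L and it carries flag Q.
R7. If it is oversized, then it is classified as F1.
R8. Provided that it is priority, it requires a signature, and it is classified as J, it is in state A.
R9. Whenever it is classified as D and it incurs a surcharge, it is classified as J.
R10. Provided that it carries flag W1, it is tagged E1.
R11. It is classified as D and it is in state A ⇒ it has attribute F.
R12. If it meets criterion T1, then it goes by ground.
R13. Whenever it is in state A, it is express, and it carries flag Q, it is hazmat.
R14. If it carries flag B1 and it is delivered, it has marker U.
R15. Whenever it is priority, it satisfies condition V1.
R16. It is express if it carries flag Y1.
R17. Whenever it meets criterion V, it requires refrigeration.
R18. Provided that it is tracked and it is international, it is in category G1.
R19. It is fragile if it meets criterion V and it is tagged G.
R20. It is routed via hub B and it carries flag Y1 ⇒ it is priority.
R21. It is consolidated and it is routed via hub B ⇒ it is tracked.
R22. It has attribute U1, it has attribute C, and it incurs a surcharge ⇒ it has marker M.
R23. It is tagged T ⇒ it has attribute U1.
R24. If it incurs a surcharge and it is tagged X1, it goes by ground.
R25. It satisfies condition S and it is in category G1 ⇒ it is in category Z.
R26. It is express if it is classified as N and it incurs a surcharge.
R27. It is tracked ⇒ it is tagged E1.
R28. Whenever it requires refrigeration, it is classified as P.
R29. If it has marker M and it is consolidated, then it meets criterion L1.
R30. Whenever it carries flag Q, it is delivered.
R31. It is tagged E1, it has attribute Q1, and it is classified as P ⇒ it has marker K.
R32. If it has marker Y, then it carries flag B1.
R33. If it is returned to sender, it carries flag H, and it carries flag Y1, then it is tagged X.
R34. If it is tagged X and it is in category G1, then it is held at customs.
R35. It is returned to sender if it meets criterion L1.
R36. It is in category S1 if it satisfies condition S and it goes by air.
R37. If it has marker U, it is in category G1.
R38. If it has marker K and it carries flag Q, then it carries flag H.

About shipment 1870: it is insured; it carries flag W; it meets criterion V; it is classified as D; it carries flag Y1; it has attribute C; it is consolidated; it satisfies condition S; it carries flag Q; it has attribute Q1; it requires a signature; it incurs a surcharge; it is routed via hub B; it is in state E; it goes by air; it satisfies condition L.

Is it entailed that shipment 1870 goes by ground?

Yes

By R6 (it satisfies condition L, it carries flag Q): it is oversized.
By R7 (it is oversized): it is classified as F1.
By R9 (it is classified as D, it incurs a surcharge): it is classified as J.
By R16 (it carries flag Y1): it is express.
By R17 (it meets criterion V): it requires refrigeration.
By R20 (it is routed via hub B, it carries flag Y1): it is priority.
By R21 (it is consolidated, it is routed via hub B): it is tracked.
By R27 (it is tracked): it is tagged E1.
By R28 (it requires refrigeration): it is classified as P.
By R30 (it carries flag Q): it is delivered.
By R31 (it is tagged E1, it has attribute Q1, it is classified as P): it has marker K.
By R36 (it satisfies condition S, it goes by air): it is in category S1.
By R38 (it has marker K, it carries flag Q): it carries flag H.
By R5 (it is in category S1): it is tagged T.
By R8 (it is priority, it requires a signature, it is classified as J): it is in state A.
By R13 (it is in state A, it is express, it carries flag Q): it is hazmat.
By R23 (it is tagged T): it has attribute U1.
By R2 (it is hazmat, it is classified as F1): it has marker Y.
By R22 (it has attribute U1, it has attribute C, it incurs a surcharge): it has marker M.
By R29 (it has marker M, it is consolidated): it meets criterion L1.
By R32 (it has marker Y): it carries flag B1.
By R35 (it meets criterion L1): it is returned to sender.
By R14 (it carries flag B1, it is delivered): it has marker U.
By R33 (it is returned to sender, it carries flag H, it carries flag Y1): it is tagged X.
By R37 (it has marker U): it is in category G1.
By R34 (it is tagged X, it is in category G1): it is held at customs.
By R4 (it is held at customs): it meets criterion T1.
By R12 (it meets criterion T1): it goes by ground.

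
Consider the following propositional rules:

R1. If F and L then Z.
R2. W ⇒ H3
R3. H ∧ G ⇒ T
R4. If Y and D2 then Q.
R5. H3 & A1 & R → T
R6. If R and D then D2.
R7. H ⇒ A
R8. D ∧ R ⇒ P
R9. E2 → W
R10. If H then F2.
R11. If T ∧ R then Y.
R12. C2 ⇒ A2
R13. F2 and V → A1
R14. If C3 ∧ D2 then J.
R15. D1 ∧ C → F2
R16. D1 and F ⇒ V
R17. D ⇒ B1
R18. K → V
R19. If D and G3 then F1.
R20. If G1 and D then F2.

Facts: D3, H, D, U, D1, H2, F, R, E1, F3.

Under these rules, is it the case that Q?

Forward chaining from the given facts derives: D2, A, P, F2, V, B1, A1.
The only rule concluding Q is R4, which needs Y; that is never established.

No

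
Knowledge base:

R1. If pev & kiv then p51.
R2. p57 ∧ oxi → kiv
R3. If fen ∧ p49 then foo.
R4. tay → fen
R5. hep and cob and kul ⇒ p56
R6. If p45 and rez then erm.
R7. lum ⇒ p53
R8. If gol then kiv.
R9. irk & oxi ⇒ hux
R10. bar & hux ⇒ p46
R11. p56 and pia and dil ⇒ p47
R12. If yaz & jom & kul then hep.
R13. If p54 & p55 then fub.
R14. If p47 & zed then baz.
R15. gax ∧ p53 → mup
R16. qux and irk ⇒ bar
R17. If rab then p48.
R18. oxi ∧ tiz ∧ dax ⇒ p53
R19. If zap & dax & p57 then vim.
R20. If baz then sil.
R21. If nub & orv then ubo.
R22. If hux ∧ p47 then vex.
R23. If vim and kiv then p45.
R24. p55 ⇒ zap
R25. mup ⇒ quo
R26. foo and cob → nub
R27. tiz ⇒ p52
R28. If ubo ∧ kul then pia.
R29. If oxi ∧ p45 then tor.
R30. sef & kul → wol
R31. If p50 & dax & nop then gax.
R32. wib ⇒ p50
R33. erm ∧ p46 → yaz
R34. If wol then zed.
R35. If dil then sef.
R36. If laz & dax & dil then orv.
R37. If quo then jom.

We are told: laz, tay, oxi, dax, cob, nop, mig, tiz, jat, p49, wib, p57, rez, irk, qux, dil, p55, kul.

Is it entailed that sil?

Yes

kiv  (by R2: p57, oxi)
fen  (by R4: tay)
hux  (by R9: irk, oxi)
bar  (by R16: qux, irk)
p53  (by R18: oxi, tiz, dax)
zap  (by R24: p55)
p50  (by R32: wib)
sef  (by R35: dil)
orv  (by R36: laz, dax, dil)
foo  (by R3: fen, p49)
p46  (by R10: bar, hux)
vim  (by R19: zap, dax, p57)
p45  (by R23: vim, kiv)
nub  (by R26: foo, cob)
wol  (by R30: sef, kul)
gax  (by R31: p50, dax, nop)
zed  (by R34: wol)
erm  (by R6: p45, rez)
mup  (by R15: gax, p53)
ubo  (by R21: nub, orv)
quo  (by R25: mup)
pia  (by R28: ubo, kul)
yaz  (by R33: erm, p46)
jom  (by R37: quo)
hep  (by R12: yaz, jom, kul)
p56  (by R5: hep, cob, kul)
p47  (by R11: p56, pia, dil)
baz  (by R14: p47, zed)
sil  (by R20: baz)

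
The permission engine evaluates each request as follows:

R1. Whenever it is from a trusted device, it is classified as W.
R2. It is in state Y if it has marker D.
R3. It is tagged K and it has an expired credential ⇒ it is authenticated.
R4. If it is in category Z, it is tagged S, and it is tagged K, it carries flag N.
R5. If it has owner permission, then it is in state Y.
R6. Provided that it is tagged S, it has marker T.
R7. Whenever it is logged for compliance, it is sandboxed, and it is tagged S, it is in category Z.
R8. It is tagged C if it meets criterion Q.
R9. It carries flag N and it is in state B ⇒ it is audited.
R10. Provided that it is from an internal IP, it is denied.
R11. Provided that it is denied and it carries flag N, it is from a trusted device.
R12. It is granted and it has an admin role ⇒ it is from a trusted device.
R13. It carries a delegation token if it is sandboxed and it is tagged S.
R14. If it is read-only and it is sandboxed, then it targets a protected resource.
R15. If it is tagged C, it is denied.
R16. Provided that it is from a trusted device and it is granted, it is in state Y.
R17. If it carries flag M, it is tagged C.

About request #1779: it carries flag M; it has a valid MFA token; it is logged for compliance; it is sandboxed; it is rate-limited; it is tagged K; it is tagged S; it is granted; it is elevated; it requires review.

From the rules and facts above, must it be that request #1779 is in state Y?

By R7 (it is logged for compliance, it is sandboxed, it is tagged S): it is in category Z.
By R17 (it carries flag M): it is tagged C.
By R4 (it is in category Z, it is tagged S, it is tagged K): it carries flag N.
By R15 (it is tagged C): it is denied.
By R11 (it is denied, it carries flag N): it is from a trusted device.
By R16 (it is from a trusted device, it is granted): it is in state Y.

Yes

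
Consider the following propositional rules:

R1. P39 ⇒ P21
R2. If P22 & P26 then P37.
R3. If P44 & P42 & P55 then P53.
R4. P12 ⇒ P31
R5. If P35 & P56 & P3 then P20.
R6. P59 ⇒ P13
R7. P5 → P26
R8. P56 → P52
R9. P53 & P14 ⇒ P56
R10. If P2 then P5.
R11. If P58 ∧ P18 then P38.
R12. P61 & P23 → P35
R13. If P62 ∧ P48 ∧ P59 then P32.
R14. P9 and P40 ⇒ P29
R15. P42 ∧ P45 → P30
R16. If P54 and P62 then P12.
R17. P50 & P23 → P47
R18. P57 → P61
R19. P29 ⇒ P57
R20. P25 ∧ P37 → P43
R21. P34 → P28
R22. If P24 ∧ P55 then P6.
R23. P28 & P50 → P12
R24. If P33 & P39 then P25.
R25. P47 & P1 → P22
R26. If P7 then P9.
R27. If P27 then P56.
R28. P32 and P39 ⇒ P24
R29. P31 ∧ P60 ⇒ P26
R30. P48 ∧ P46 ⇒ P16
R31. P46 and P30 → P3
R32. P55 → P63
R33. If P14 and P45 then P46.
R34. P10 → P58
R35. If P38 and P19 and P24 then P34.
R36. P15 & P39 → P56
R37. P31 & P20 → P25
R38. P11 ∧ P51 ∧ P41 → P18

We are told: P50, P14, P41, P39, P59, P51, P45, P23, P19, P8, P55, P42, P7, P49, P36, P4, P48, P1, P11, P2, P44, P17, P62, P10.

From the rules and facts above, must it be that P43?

Forward chaining from the given facts derives: P21, P53, P13, P56, P5, P32, P30, P47, P22, P9, P24, P63, P46, P58, P18, P26, P52, P38, P6, P16, P3, P34, P37, P28, P12, P31.
The only rule concluding P43 is R20, which needs P25; that is never established.

No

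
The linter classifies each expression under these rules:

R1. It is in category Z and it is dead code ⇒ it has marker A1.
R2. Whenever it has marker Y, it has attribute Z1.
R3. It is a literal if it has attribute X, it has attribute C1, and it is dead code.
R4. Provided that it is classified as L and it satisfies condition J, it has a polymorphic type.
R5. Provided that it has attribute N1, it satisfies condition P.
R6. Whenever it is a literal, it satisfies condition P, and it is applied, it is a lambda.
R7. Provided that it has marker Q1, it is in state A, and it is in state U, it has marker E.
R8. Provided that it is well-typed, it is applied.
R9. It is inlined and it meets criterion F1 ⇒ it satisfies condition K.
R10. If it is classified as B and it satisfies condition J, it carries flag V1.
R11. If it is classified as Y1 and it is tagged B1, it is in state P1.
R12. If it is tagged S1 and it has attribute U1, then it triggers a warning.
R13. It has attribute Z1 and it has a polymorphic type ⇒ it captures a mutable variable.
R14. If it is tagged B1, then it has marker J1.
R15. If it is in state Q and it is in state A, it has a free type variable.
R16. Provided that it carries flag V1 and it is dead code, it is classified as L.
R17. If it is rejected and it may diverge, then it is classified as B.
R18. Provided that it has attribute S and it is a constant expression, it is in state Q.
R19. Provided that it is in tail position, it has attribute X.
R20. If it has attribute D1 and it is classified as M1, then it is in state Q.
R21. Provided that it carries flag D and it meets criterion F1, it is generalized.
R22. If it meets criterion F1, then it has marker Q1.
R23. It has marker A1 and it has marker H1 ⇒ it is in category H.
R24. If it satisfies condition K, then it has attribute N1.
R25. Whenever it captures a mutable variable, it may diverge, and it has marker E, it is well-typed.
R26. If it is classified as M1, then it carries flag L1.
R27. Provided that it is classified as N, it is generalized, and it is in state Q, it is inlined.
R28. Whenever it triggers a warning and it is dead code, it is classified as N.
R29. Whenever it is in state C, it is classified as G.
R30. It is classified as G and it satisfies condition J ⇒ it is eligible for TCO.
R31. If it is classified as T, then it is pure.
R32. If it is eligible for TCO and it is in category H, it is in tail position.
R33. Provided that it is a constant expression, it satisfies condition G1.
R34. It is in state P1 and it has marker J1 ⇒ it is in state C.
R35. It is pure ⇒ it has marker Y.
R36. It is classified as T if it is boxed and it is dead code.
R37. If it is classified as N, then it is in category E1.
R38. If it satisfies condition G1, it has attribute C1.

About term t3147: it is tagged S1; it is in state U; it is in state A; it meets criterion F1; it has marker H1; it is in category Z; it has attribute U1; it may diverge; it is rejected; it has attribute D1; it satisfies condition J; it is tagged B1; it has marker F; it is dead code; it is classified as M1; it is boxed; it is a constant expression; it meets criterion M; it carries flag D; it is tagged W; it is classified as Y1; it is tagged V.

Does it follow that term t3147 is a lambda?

By R1 (it is in category Z, it is dead code): it has marker A1.
By R11 (it is classified as Y1, it is tagged B1): it is in state P1.
By R12 (it is tagged S1, it has attribute U1): it triggers a warning.
By R14 (it is tagged B1): it has marker J1.
By R17 (it is rejected, it may diverge): it is classified as B.
By R20 (it has attribute D1, it is classified as M1): it is in state Q.
By R21 (it carries flag D, it meets criterion F1): it is generalized.
By R22 (it meets criterion F1): it has marker Q1.
By R23 (it has marker A1, it has marker H1): it is in category H.
By R28 (it triggers a warning, it is dead code): it is classified as N.
By R33 (it is a constant expression): it satisfies condition G1.
By R34 (it is in state P1, it has marker J1): it is in state C.
By R36 (it is boxed, it is dead code): it is classified as T.
By R38 (it satisfies condition G1): it has attribute C1.
By R7 (it has marker Q1, it is in state A, it is in state U): it has marker E.
By R10 (it is classified as B, it satisfies condition J): it carries flag V1.
By R16 (it carries flag V1, it is dead code): it is classified as L.
By R27 (it is classified as N, it is generalized, it is in state Q): it is inlined.
By R29 (it is in state C): it is classified as G.
By R30 (it is classified as G, it satisfies condition J): it is eligible for TCO.
By R31 (it is classified as T): it is pure.
By R32 (it is eligible for TCO, it is in category H): it is in tail position.
By R35 (it is pure): it has marker Y.
By R2 (it has marker Y): it has attribute Z1.
By R4 (it is classified as L, it satisfies condition J): it has a polymorphic type.
By R9 (it is inlined, it meets criterion F1): it satisfies condition K.
By R13 (it has attribute Z1, it has a polymorphic type): it captures a mutable variable.
By R19 (it is in tail position): it has attribute X.
By R24 (it satisfies condition K): it has attribute N1.
By R25 (it captures a mutable variable, it may diverge, it has marker E): it is well-typed.
By R3 (it has attribute X, it has attribute C1, it is dead code): it is a literal.
By R5 (it has attribute N1): it satisfies condition P.
By R8 (it is well-typed): it is applied.
By R6 (it is a literal, it satisfies condition P, it is applied): it is a lambda.

Yes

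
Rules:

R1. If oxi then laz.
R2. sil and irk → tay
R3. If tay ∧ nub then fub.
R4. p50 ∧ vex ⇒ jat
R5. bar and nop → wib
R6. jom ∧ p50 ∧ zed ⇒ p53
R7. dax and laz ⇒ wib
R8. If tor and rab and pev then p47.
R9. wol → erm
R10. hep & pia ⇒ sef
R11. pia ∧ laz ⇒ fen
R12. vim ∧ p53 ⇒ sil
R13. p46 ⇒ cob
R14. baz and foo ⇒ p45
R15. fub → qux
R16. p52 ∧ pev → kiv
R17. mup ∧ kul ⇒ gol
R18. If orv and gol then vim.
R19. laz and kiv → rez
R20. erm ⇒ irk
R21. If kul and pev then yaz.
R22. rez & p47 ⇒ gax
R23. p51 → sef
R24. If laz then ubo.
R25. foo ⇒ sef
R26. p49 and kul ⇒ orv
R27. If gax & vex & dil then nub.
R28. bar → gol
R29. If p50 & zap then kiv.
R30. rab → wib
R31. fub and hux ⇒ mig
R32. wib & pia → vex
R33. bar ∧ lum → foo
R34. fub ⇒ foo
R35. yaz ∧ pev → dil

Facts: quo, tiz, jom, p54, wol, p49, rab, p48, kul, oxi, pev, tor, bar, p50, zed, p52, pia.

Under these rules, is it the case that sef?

laz  (by R1: oxi)
p53  (by R6: jom, p50, zed)
p47  (by R8: tor, rab, pev)
erm  (by R9: wol)
kiv  (by R16: p52, pev)
rez  (by R19: laz, kiv)
irk  (by R20: erm)
yaz  (by R21: kul, pev)
gax  (by R22: rez, p47)
orv  (by R26: p49, kul)
gol  (by R28: bar)
wib  (by R30: rab)
vex  (by R32: wib, pia)
dil  (by R35: yaz, pev)
vim  (by R18: orv, gol)
nub  (by R27: gax, vex, dil)
sil  (by R12: vim, p53)
tay  (by R2: sil, irk)
fub  (by R3: tay, nub)
foo  (by R34: fub)
sef  (by R25: foo)

Yes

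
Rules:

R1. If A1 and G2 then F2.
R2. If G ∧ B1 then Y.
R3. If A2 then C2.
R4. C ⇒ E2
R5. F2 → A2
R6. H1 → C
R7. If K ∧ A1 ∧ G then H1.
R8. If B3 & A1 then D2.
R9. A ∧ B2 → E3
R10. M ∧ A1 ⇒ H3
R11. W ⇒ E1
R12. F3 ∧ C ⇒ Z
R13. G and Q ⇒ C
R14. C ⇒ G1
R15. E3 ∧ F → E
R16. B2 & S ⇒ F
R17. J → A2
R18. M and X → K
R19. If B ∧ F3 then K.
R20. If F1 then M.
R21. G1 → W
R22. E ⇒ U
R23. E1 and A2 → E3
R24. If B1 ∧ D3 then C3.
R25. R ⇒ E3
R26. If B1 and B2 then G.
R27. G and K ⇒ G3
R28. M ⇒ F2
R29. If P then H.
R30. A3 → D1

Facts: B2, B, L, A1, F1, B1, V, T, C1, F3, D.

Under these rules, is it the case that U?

No

Forward chaining from the given facts derives: K, M, G, G3, F2, Y, A2, H1, H3, C2, C, Z, G1, W, E2, E1, E3.
The only rule concluding U is R22, which needs E; that is never established.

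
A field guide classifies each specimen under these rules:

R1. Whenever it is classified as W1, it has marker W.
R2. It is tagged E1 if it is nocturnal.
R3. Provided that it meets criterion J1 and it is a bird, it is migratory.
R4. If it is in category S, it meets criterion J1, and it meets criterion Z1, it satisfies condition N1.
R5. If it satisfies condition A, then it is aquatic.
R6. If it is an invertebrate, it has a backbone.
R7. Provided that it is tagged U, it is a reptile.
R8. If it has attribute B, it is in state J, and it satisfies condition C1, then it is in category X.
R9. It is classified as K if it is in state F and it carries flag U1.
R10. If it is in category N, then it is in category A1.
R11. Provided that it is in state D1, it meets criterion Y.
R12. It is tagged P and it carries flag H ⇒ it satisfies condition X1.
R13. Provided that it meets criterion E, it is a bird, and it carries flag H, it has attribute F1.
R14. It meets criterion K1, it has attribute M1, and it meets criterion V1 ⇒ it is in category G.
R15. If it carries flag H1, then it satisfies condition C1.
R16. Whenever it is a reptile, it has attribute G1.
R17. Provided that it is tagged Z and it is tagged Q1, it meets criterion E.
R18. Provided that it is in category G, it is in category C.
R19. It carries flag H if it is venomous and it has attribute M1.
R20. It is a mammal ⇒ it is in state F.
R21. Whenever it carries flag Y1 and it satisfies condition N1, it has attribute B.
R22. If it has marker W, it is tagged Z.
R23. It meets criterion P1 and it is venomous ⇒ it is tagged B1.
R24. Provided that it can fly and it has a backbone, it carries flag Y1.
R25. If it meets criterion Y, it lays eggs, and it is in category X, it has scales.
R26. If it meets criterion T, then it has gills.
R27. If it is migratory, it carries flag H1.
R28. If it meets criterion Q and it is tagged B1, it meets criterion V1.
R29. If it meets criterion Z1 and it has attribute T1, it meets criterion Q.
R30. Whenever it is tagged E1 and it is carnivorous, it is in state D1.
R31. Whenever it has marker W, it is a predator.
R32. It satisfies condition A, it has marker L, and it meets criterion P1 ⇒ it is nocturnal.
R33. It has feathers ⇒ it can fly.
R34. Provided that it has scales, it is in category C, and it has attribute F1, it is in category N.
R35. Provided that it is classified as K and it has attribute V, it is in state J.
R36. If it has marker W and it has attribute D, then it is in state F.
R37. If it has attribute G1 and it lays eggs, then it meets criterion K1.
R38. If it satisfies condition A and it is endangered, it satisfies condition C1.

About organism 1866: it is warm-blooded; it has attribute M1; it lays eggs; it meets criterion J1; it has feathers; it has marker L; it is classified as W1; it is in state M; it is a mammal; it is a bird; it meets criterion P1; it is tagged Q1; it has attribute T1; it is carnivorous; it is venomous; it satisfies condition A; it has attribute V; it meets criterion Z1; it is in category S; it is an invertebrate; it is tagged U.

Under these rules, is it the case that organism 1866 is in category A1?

Forward chaining from the given facts derives: has marker W, is migratory, satisfies condition N1, is aquatic, has a backbone, is a reptile, has attribute G1, carries flag H, is in state F, is tagged Z, is tagged B1, carries flag H1, meets criterion Q, is a predator, is nocturnal, can fly, meets criterion K1, is tagged E1, satisfies condition C1, meets criterion E, carries flag Y1, meets criterion V1, is in state D1, meets criterion Y, has attribute F1, is in category G, is in category C, has attribute B.
The only rule concluding "it is in category A1" is R10, which needs "it is in category N"; that is never established.

No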